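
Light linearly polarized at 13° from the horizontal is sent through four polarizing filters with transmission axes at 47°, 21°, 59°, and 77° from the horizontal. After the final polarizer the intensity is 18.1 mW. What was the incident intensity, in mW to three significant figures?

By Malus's law, I₁ = I₀ cos²(47° − 13°) = I₀ cos²(34°) = 0.6873 I₀.
I₂ = I₁ cos²(21° − 47°) = 0.6873 I₀ · cos²(26°) = 0.5552 I₀.
I₃ = I₂ cos²(59° − 21°) = 0.5552 I₀ · cos²(38°) = 0.3448 I₀.
I₄ = I₃ cos²(77° − 59°) = 0.3448 I₀ · cos²(18°) = 0.3118 I₀.
So 18.1 mW = 0.3118 I₀, giving I₀ = 18.1/0.3118 = 58.04 mW.

I₀ ≈ 58.0 mW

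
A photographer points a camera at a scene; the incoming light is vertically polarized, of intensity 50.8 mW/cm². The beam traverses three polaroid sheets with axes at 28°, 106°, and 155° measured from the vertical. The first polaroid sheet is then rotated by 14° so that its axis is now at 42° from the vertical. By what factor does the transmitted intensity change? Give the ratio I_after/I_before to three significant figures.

Before rotation:
I₁ = I₀ cos²(28° − 0°) = I₀ cos²(28°) = 0.7796 I₀.
I₂ = I₁ cos²(106° − 28°) = 0.7796 I₀ · cos²(78°) = 0.0337 I₀.
I₃ = I₂ cos²(155° − 106°) = 0.0337 I₀ · cos²(49°) = 0.0145 I₀.
After rotation:
I₁ = I₀ cos²(42° − 0°) = I₀ cos²(42°) = 0.5523 I₀.
I₂ = I₁ cos²(106° − 42°) = 0.5523 I₀ · cos²(64°) = 0.1061 I₀.
I₃ = I₂ cos²(155° − 106°) = 0.1061 I₀ · cos²(49°) = 0.04568 I₀.
Ratio = 0.04568 / 0.0145 = 3.149.

I_new/I_old ≈ 3.15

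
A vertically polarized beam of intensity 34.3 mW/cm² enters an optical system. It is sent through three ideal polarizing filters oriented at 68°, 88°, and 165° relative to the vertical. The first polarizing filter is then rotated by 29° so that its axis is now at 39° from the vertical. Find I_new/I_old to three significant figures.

I_new/I_old ≈ 2.10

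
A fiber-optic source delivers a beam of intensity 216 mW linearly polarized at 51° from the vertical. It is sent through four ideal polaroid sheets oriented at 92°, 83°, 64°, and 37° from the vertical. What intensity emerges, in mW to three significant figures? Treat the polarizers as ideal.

By Malus's law, I₁ = 216 mW · cos²(41°) = 123 mW.
I₂ = I₁ · cos²(9°) = 123 · 0.9755 = 120 mW.
I₃ = I₂ · cos²(19°) = 120 · 0.894 = 107.3 mW.
I₄ = I₃ · cos²(27°) = 107.3 · 0.7939 = 85.18 mW.

I ≈ 85.2 mW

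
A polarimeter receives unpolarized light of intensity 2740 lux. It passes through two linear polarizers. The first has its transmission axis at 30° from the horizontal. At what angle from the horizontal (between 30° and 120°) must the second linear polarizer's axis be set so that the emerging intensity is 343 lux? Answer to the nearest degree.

θ ≈ 90°

Unpolarized light through the first polarizer → I₁ = ½ I₀, now polarized at 30°.
Target fraction: 343 / 2740 lux = 0.1252 of I₀.
Need I₂/I₀ = 0.1252, so cos²(θ − 30°) = 0.1252 / 0.5 = 0.2504.
θ − 30° = arccos(√0.2504) = 60.0°, giving θ ≈ 30 + 60.0 = 90.0°.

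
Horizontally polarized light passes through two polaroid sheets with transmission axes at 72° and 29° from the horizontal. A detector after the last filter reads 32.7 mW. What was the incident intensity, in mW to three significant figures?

By Malus's law, I₁ = I₀ cos²(72° − 0°) = I₀ cos²(72°) = 0.09549 I₀.
I₂ = I₁ cos²(29° − 72°) = 0.09549 I₀ · cos²(43°) = 0.05108 I₀.
So 32.7 mW = 0.05108 I₀, giving I₀ = 32.7/0.05108 = 640.2 mW.

I₀ ≈ 640 mW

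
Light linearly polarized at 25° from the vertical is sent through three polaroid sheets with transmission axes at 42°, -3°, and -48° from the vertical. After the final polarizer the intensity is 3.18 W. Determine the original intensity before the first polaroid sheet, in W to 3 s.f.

I₁ = I₀ cos²(42° − 25°) = I₀ cos²(17°) = 0.9145 I₀.
I₂ = I₁ cos²(-3° − 42°) = 0.9145 I₀ · cos²(45°) = 0.4573 I₀.
I₃ = I₂ cos²(-48° + 3°) = 0.4573 I₀ · cos²(45°) = 0.2286 I₀.
So 3.18 W = 0.2286 I₀, giving I₀ = 3.18/0.2286 = 13.91 W.

I₀ ≈ 13.9 W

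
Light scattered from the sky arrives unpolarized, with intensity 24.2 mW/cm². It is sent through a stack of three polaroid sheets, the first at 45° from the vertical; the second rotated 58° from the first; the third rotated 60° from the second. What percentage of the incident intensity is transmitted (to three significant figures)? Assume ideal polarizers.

≈ 3.51%

Unpolarized light through the first polarizer → I₁ = 24.2 mW/cm²/2 = 12.1 mW/cm², polarized at 45°.
I₂ = I₁ · cos²(58°) = 12.1 · 0.2808 = 3.398 mW/cm².
I₃ = I₂ · cos²(60°) = 3.398 · 0.25 = 0.8495 mW/cm².
That is 3.51% of the incident intensity.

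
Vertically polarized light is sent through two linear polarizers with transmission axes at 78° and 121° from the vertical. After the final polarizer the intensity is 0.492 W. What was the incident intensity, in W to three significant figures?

I₀ ≈ 21.3 W

By Malus's law, I₁ = I₀ cos²(78° − 0°) = I₀ cos²(78°) = 0.04323 I₀.
I₂ = I₁ cos²(121° − 78°) = 0.04323 I₀ · cos²(43°) = 0.02312 I₀.
So 0.492 W = 0.02312 I₀, giving I₀ = 0.492/0.02312 = 21.28 W.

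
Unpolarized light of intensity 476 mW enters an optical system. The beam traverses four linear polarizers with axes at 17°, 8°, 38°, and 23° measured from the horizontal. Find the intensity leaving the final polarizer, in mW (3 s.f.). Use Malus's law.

I ≈ 162 mW

Unpolarized light through the first polarizer → I₁ = 476 mW/2 = 238 mW, polarized at 17°.
I₂ = I₁ · cos²(9°) = 238 · 0.9755 = 232.2 mW.
I₃ = I₂ · cos²(30°) = 232.2 · 0.75 = 174.1 mW.
I₄ = I₃ · cos²(15°) = 174.1 · 0.933 = 162.5 mW.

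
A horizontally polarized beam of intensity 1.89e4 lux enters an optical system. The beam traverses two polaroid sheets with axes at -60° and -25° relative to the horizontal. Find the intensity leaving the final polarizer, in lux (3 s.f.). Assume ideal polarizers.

I ≈ 3170 lux

By Malus's law, I₁ = 1.89e4 lux · cos²(60°) = 4725 lux.
I₂ = I₁ · cos²(35°) = 4725 · 0.671 = 3171 lux.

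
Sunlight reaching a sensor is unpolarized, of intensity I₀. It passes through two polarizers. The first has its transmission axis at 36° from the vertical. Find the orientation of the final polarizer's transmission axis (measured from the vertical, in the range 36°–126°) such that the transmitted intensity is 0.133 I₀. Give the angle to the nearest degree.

Unpolarized light through the first polarizer → I₁ = ½ I₀, now polarized at 36°.
Need I₂/I₀ = 0.133, so cos²(θ − 36°) = 0.133 / 0.5 = 0.266.
θ − 36° = arccos(√0.266) = 59.0°, giving θ ≈ 36 + 59.0 = 95.0°.

θ ≈ 95°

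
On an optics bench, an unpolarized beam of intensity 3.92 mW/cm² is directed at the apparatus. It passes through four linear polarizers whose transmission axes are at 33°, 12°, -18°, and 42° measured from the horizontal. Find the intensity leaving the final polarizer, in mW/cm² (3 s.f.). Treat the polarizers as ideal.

I ≈ 0.320 mW/cm²

Unpolarized light through the first polarizer → I₁ = 3.92 mW/cm²/2 = 1.96 mW/cm², polarized at 33°.
I₂ = I₁ · cos²(21°) = 1.96 · 0.8716 = 1.708 mW/cm².
I₃ = I₂ · cos²(30°) = 1.708 · 0.75 = 1.281 mW/cm².
I₄ = I₃ · cos²(60°) = 1.281 · 0.25 = 0.3203 mW/cm².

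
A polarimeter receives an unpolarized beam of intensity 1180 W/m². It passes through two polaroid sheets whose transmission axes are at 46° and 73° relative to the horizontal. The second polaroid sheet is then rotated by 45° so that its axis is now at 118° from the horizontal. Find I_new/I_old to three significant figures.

Before rotation:
Unpolarized light through the first polarizer → I₁ = ½ I₀, now polarized at 46°.
I₂ = I₁ cos²(73° − 46°) = 0.5 I₀ · cos²(27°) = 0.3969 I₀.
After rotation:
Unpolarized light through the first polarizer → I₁ = ½ I₀, now polarized at 46°.
I₂ = I₁ cos²(118° − 46°) = 0.5 I₀ · cos²(72°) = 0.04775 I₀.
Ratio = 0.04775 / 0.3969 = 0.1203.

I_new/I_old ≈ 0.120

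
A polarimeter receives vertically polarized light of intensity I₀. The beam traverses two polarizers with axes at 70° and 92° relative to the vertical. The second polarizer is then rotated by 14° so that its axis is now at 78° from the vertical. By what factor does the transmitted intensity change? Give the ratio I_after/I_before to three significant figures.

Before rotation:
I₁ = I₀ cos²(70° − 0°) = I₀ cos²(70°) = 0.117 I₀.
I₂ = I₁ cos²(92° − 70°) = 0.117 I₀ · cos²(22°) = 0.1006 I₀.
After rotation:
I₁ = I₀ cos²(70° − 0°) = I₀ cos²(70°) = 0.117 I₀.
I₂ = I₁ cos²(78° − 70°) = 0.117 I₀ · cos²(8°) = 0.1147 I₀.
Ratio = 0.1147 / 0.1006 = 1.141.

I_new/I_old ≈ 1.14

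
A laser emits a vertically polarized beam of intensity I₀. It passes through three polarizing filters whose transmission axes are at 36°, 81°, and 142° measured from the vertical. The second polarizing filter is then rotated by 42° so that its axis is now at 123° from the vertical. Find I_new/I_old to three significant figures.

I_new/I_old ≈ 0.0208

Before rotation:
I₁ = I₀ cos²(36° − 0°) = I₀ cos²(36°) = 0.6545 I₀.
I₂ = I₁ cos²(81° − 36°) = 0.6545 I₀ · cos²(45°) = 0.3273 I₀.
I₃ = I₂ cos²(142° − 81°) = 0.3273 I₀ · cos²(61°) = 0.07692 I₀.
After rotation:
I₁ = I₀ cos²(36° − 0°) = I₀ cos²(36°) = 0.6545 I₀.
I₂ = I₁ cos²(123° − 36°) = 0.6545 I₀ · cos²(87°) = 0.001793 I₀.
I₃ = I₂ cos²(142° − 123°) = 0.001793 I₀ · cos²(19°) = 0.001603 I₀.
Ratio = 0.001603 / 0.07692 = 0.02084.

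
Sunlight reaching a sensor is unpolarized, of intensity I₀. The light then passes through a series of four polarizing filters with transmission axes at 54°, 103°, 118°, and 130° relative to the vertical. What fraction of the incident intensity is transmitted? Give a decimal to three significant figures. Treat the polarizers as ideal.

≈ 0.192 I₀

Unpolarized light through the first polarizer → I₁ = ½ I₀, now polarized at 54°.
I₂ = I₁ cos²(103° − 54°) = 0.5 I₀ · cos²(49°) = 0.2152 I₀.
I₃ = I₂ cos²(118° − 103°) = 0.2152 I₀ · cos²(15°) = 0.2008 I₀.
I₄ = I₃ cos²(130° − 118°) = 0.2008 I₀ · cos²(12°) = 0.1921 I₀.
Transmitted fraction = 0.1921.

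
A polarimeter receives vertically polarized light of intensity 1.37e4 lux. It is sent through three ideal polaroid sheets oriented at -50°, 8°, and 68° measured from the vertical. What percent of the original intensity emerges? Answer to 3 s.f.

By Malus's law, I₁ = 1.37e4 lux · cos²(50°) = 5661 lux.
I₂ = I₁ · cos²(58°) = 5661 · 0.2808 = 1590 lux.
I₃ = I₂ · cos²(60°) = 1590 · 0.25 = 397.4 lux.
That is 2.901% of the incident intensity.

≈ 2.90%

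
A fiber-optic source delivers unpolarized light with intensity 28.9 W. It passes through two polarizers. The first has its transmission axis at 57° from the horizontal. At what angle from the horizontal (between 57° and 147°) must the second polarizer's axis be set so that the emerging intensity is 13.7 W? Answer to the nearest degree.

θ ≈ 70°

Unpolarized light through the first polarizer → I₁ = ½ I₀, now polarized at 57°.
Target fraction: 13.7 / 28.9 W = 0.474 of I₀.
Need I₂/I₀ = 0.474, so cos²(θ − 57°) = 0.474 / 0.5 = 0.9481.
θ − 57° = arccos(√0.9481) = 13.2°, giving θ ≈ 57 + 13.2 = 70.2°.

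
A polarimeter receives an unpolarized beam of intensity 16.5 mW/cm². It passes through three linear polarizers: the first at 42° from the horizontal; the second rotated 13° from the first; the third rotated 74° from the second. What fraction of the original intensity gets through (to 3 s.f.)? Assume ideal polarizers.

Unpolarized light through the first polarizer → I₁ = 16.5 mW/cm²/2 = 8.25 mW/cm², polarized at 42°.
I₂ = I₁ · cos²(13°) = 8.25 · 0.9494 = 7.833 mW/cm².
I₃ = I₂ · cos²(74°) = 7.833 · 0.07598 = 0.5951 mW/cm².
Transmitted fraction = 0.03607.

I/I₀ ≈ 0.0361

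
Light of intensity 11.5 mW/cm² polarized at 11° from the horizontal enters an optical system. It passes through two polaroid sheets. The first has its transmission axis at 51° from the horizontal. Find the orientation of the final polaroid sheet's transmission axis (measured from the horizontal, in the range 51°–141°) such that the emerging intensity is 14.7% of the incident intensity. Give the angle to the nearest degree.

I₁ = I₀ cos²(51° − 11°) = I₀ cos²(40°) = 0.5868 I₀.
Need I₂/I₀ = 0.147, so cos²(θ − 51°) = 0.147 / 0.5868 = 0.2505.
θ − 51° = arccos(√0.2505) = 60.0°, giving θ ≈ 51 + 60.0 = 111.0°.

θ ≈ 111°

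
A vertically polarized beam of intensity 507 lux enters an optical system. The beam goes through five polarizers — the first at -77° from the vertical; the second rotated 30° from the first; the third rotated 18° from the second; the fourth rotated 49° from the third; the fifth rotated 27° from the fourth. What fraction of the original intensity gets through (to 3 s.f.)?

By Malus's law, I₁ = 507 lux · cos²(77°) = 25.66 lux.
I₂ = I₁ · cos²(30°) = 25.66 · 0.75 = 19.24 lux.
I₃ = I₂ · cos²(18°) = 19.24 · 0.9045 = 17.4 lux.
I₄ = I₃ · cos²(49°) = 17.4 · 0.4304 = 7.491 lux.
I₅ = I₄ · cos²(27°) = 7.491 · 0.7939 = 5.947 lux.
Transmitted fraction = 0.01173.

I/I₀ ≈ 0.0117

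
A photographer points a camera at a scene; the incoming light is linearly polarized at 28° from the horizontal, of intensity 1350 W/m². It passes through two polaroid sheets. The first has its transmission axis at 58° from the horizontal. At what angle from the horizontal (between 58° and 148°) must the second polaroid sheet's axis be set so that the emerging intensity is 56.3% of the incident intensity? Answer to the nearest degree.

By Malus's law, I₁ = I₀ cos²(58° − 28°) = I₀ cos²(30°) = 0.75 I₀.
Need I₂/I₀ = 0.563, so cos²(θ − 58°) = 0.563 / 0.75 = 0.7507.
θ − 58° = arccos(√0.7507) = 30.0°, giving θ ≈ 58 + 30.0 = 88.0°.

θ ≈ 88°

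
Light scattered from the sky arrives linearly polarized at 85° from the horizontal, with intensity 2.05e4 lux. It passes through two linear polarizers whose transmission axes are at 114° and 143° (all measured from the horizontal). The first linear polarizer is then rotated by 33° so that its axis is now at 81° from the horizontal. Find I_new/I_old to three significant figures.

I_new/I_old ≈ 0.375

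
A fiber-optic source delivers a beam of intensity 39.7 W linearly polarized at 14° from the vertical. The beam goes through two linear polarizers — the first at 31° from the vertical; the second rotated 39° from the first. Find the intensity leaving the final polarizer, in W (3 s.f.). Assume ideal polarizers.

I ≈ 21.9 W

I₁ = 39.7 W · cos²(17°) = 36.31 W.
I₂ = I₁ · cos²(39°) = 36.31 · 0.604 = 21.93 W.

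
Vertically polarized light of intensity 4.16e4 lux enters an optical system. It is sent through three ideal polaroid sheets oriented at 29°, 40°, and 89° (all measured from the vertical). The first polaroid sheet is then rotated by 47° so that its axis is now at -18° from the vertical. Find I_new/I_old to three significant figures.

I_new/I_old ≈ 0.345

Before rotation:
By Malus's law, I₁ = I₀ cos²(29° − 0°) = I₀ cos²(29°) = 0.765 I₀.
I₂ = I₁ cos²(40° − 29°) = 0.765 I₀ · cos²(11°) = 0.7371 I₀.
I₃ = I₂ cos²(89° − 40°) = 0.7371 I₀ · cos²(49°) = 0.3173 I₀.
After rotation:
I₁ = I₀ cos²(-18° − 0°) = I₀ cos²(18°) = 0.9045 I₀.
I₂ = I₁ cos²(40° + 18°) = 0.9045 I₀ · cos²(58°) = 0.254 I₀.
I₃ = I₂ cos²(89° − 40°) = 0.254 I₀ · cos²(49°) = 0.1093 I₀.
Ratio = 0.1093 / 0.3173 = 0.3446.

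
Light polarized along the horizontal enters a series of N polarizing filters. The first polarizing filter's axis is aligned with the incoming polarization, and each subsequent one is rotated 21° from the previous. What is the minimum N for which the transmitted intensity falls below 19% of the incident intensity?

N = 14

First polarizer is aligned with the polarization: full transmission.
Each further stage multiplies by cos²(21°) = 0.8716.
After N polarizers: T = 0.8716^(N−1). Require T < 0.19 ⇒ N−1 > ln(0.19)/ln(0.8716) = 12.08, so N−1 ≥ 13 and N = 14.
Check: N=14 gives T = 0.1675 < 0.19; N=13 gives T = 0.1922.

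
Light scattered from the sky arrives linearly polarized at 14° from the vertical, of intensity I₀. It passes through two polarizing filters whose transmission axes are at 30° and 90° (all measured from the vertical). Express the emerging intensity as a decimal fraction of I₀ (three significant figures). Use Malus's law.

By Malus's law, I₁ = I₀ cos²(30° − 14°) = I₀ cos²(16°) = 0.924 I₀.
I₂ = I₁ cos²(90° − 30°) = 0.924 I₀ · cos²(60°) = 0.231 I₀.
Transmitted fraction = 0.231.

≈ 0.231 I₀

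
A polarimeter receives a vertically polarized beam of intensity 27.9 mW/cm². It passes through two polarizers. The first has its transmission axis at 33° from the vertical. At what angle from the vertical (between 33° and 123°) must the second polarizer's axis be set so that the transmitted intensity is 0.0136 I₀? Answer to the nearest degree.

θ ≈ 115°

By Malus's law, I₁ = I₀ cos²(33° − 0°) = I₀ cos²(33°) = 0.7034 I₀.
Need I₂/I₀ = 0.0136, so cos²(θ − 33°) = 0.0136 / 0.7034 = 0.01934.
θ − 33° = arccos(√0.01934) = 82.0°, giving θ ≈ 33 + 82.0 = 115.0°.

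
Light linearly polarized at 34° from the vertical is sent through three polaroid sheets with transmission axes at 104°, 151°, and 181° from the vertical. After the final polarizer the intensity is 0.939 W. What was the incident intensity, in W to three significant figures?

By Malus's law, I₁ = I₀ cos²(104° − 34°) = I₀ cos²(70°) = 0.117 I₀.
I₂ = I₁ cos²(151° − 104°) = 0.117 I₀ · cos²(47°) = 0.05441 I₀.
I₃ = I₂ cos²(181° − 151°) = 0.05441 I₀ · cos²(30°) = 0.04081 I₀.
So 0.939 W = 0.04081 I₀, giving I₀ = 0.939/0.04081 = 23.01 W.

I₀ ≈ 23.0 W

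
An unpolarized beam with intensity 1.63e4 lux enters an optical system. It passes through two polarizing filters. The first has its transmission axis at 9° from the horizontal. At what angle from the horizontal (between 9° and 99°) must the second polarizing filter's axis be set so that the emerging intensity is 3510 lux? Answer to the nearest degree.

θ ≈ 58°

Unpolarized light through the first polarizer → I₁ = ½ I₀, now polarized at 9°.
Target fraction: 3510 / 1.63e4 lux = 0.2153 of I₀.
Need I₂/I₀ = 0.2153, so cos²(θ − 9°) = 0.2153 / 0.5 = 0.4307.
θ − 9° = arccos(√0.4307) = 49.0°, giving θ ≈ 9 + 49.0 = 58.0°.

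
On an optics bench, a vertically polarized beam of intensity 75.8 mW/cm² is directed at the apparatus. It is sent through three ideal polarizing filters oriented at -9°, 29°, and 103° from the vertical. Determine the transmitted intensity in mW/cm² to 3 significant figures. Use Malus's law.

By Malus's law, I₁ = 75.8 mW/cm² · cos²(9°) = 73.95 mW/cm².
I₂ = I₁ · cos²(38°) = 73.95 · 0.621 = 45.92 mW/cm².
I₃ = I₂ · cos²(74°) = 45.92 · 0.07598 = 3.489 mW/cm².

I ≈ 3.49 mW/cm²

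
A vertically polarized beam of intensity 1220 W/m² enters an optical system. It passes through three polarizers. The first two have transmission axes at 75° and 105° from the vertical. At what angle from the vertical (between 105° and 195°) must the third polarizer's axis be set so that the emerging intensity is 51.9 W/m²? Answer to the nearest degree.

θ ≈ 128°

By Malus's law, I₁ = I₀ cos²(75° − 0°) = I₀ cos²(75°) = 0.06699 I₀.
I₂ = I₁ cos²(105° − 75°) = 0.06699 I₀ · cos²(30°) = 0.05024 I₀.
Target fraction: 51.9 / 1220 W/m² = 0.04254 of I₀.
Need I₃/I₀ = 0.04254, so cos²(θ − 105°) = 0.04254 / 0.05024 = 0.8467.
θ − 105° = arccos(√0.8467) = 23.0°, giving θ ≈ 105 + 23.0 = 128.0°.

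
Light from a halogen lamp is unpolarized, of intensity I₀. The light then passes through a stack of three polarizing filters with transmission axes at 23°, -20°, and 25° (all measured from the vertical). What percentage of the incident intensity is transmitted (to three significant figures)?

≈ 13.4%

Unpolarized light through the first polarizer → I₁ = ½ I₀, now polarized at 23°.
I₂ = I₁ cos²(-20° − 23°) = 0.5 I₀ · cos²(43°) = 0.2674 I₀.
I₃ = I₂ cos²(25° + 20°) = 0.2674 I₀ · cos²(45°) = 0.1337 I₀.
That is 13.37% of the incident intensity.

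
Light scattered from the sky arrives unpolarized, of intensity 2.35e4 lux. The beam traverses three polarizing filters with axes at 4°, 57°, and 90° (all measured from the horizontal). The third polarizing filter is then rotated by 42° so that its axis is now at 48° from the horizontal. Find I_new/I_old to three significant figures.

I_new/I_old ≈ 1.39

Before rotation:
Unpolarized light through the first polarizer → I₁ = ½ I₀, now polarized at 4°.
I₂ = I₁ cos²(57° − 4°) = 0.5 I₀ · cos²(53°) = 0.1811 I₀.
I₃ = I₂ cos²(90° − 57°) = 0.1811 I₀ · cos²(33°) = 0.1274 I₀.
After rotation:
Unpolarized light through the first polarizer → I₁ = ½ I₀, now polarized at 4°.
I₂ = I₁ cos²(57° − 4°) = 0.5 I₀ · cos²(53°) = 0.1811 I₀.
I₃ = I₂ cos²(48° − 57°) = 0.1811 I₀ · cos²(9°) = 0.1767 I₀.
Ratio = 0.1767 / 0.1274 = 1.387.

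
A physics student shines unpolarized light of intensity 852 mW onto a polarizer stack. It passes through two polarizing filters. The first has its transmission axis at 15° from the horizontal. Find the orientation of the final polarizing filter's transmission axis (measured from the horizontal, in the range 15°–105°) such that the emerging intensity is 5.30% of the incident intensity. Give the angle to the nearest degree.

θ ≈ 86°

Unpolarized light through the first polarizer → I₁ = ½ I₀, now polarized at 15°.
Need I₂/I₀ = 0.053, so cos²(θ − 15°) = 0.053 / 0.5 = 0.106.
θ − 15° = arccos(√0.106) = 71.0°, giving θ ≈ 15 + 71.0 = 86.0°.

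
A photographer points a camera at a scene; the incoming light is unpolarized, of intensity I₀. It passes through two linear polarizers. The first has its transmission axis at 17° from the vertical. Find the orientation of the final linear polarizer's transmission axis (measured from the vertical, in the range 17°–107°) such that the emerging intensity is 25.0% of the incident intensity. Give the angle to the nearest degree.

θ ≈ 62°

Unpolarized light through the first polarizer → I₁ = ½ I₀, now polarized at 17°.
Need I₂/I₀ = 0.25, so cos²(θ − 17°) = 0.25 / 0.5 = 0.5.
θ − 17° = arccos(√0.5) = 45.0°, giving θ ≈ 17 + 45.0 = 62.0°.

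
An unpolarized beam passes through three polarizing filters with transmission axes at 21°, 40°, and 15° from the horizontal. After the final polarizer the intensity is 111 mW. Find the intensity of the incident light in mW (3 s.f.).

I₀ ≈ 302 mW

Unpolarized light through the first polarizer → I₁ = ½ I₀, now polarized at 21°.
I₂ = I₁ cos²(40° − 21°) = 0.5 I₀ · cos²(19°) = 0.447 I₀.
I₃ = I₂ cos²(15° − 40°) = 0.447 I₀ · cos²(25°) = 0.3672 I₀.
So 111 mW = 0.3672 I₀, giving I₀ = 111/0.3672 = 302.3 mW.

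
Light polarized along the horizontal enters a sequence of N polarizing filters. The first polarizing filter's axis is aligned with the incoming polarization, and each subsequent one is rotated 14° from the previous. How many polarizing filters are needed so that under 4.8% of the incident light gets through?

N = 52

First polarizer is aligned with the polarization: full transmission.
Each further stage multiplies by cos²(14°) = 0.9415.
After N polarizers: T = 0.9415^(N−1). Require T < 0.048 ⇒ N−1 > ln(0.048)/ln(0.9415) = 50.35, so N−1 ≥ 51 and N = 52.
Check: N=52 gives T = 0.04616 < 0.048; N=51 gives T = 0.04902.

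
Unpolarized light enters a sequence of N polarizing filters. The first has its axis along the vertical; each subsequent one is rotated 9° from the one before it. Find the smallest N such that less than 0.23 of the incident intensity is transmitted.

N = 33

First polarizer halves the unpolarized light: factor 1/2.
Each further stage multiplies by cos²(9°) = 0.9755.
After N polarizers: T = 0.5·0.9755^(N−1). Require T < 0.23 ⇒ N−1 > ln(0.23/0.5)/ln(0.9755) = 31.34, so N−1 ≥ 32 and N = 33.
Check: N=33 gives T = 0.2263 < 0.23; N=32 gives T = 0.232.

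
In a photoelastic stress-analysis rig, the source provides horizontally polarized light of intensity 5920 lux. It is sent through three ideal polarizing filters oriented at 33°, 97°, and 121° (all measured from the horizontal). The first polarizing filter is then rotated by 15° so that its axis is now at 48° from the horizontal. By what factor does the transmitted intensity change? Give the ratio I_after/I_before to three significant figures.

I_new/I_old ≈ 1.43

Before rotation:
I₁ = I₀ cos²(33° − 0°) = I₀ cos²(33°) = 0.7034 I₀.
I₂ = I₁ cos²(97° − 33°) = 0.7034 I₀ · cos²(64°) = 0.1352 I₀.
I₃ = I₂ cos²(121° − 97°) = 0.1352 I₀ · cos²(24°) = 0.1128 I₀.
After rotation:
I₁ = I₀ cos²(48° − 0°) = I₀ cos²(48°) = 0.4477 I₀.
I₂ = I₁ cos²(97° − 48°) = 0.4477 I₀ · cos²(49°) = 0.1927 I₀.
I₃ = I₂ cos²(121° − 97°) = 0.1927 I₀ · cos²(24°) = 0.1608 I₀.
Ratio = 0.1608 / 0.1128 = 1.426.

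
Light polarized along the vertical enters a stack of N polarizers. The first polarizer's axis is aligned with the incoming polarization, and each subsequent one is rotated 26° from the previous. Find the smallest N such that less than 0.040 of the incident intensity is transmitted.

First polarizer is aligned with the polarization: full transmission.
Each further stage multiplies by cos²(26°) = 0.8078.
After N polarizers: T = 0.8078^(N−1). Require T < 0.040 ⇒ N−1 > ln(0.040)/ln(0.8078) = 15.08, so N−1 ≥ 16 and N = 17.
Check: N=17 gives T = 0.03289 < 0.040; N=16 gives T = 0.04072.

N = 17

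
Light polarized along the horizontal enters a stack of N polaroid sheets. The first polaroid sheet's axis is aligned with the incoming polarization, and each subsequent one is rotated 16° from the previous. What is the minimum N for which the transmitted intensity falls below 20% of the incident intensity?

N = 22

First polarizer is aligned with the polarization: full transmission.
Each further stage multiplies by cos²(16°) = 0.924.
After N polarizers: T = 0.924^(N−1). Require T < 0.20 ⇒ N−1 > ln(0.20)/ln(0.924) = 20.37, so N−1 ≥ 21 and N = 22.
Check: N=22 gives T = 0.1903 < 0.20; N=21 gives T = 0.2059.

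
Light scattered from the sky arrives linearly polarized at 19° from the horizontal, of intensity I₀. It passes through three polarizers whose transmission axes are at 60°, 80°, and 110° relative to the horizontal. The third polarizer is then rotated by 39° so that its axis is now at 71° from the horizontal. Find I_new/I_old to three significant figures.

I_new/I_old ≈ 1.30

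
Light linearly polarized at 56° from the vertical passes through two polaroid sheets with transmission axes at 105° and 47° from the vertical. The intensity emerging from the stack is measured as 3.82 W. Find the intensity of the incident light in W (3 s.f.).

I₁ = I₀ cos²(105° − 56°) = I₀ cos²(49°) = 0.4304 I₀.
I₂ = I₁ cos²(47° − 105°) = 0.4304 I₀ · cos²(58°) = 0.1209 I₀.
So 3.82 W = 0.1209 I₀, giving I₀ = 3.82/0.1209 = 31.61 W.

I₀ ≈ 31.6 W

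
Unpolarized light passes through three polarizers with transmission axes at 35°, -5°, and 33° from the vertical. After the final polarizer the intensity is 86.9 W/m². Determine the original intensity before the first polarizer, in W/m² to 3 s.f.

Unpolarized light through the first polarizer → I₁ = ½ I₀, now polarized at 35°.
I₂ = I₁ cos²(-5° − 35°) = 0.5 I₀ · cos²(40°) = 0.2934 I₀.
I₃ = I₂ cos²(33° + 5°) = 0.2934 I₀ · cos²(38°) = 0.1822 I₀.
So 86.9 W/m² = 0.1822 I₀, giving I₀ = 86.9/0.1822 = 477 W/m².

I₀ ≈ 477 W/m²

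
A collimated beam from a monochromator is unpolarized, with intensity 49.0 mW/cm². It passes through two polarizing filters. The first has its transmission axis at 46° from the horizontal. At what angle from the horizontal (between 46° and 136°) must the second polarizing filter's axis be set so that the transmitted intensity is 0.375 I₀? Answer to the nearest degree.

Unpolarized light through the first polarizer → I₁ = ½ I₀, now polarized at 46°.
Need I₂/I₀ = 0.375, so cos²(θ − 46°) = 0.375 / 0.5 = 0.75.
θ − 46° = arccos(√0.75) = 30.0°, giving θ ≈ 46 + 30.0 = 76.0°.

θ ≈ 76°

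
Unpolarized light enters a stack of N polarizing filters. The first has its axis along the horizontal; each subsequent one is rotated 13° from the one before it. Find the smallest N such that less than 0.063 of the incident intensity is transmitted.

First polarizer halves the unpolarized light: factor 1/2.
Each further stage multiplies by cos²(13°) = 0.9494.
After N polarizers: T = 0.5·0.9494^(N−1). Require T < 0.063 ⇒ N−1 > ln(0.063/0.5)/ln(0.9494) = 39.89, so N−1 ≥ 40 and N = 41.
Check: N=41 gives T = 0.06264 < 0.063; N=40 gives T = 0.06598.

N = 41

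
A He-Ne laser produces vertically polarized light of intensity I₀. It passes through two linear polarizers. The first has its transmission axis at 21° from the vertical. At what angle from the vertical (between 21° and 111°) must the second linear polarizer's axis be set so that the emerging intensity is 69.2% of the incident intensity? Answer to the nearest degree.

By Malus's law, I₁ = I₀ cos²(21° − 0°) = I₀ cos²(21°) = 0.8716 I₀.
Need I₂/I₀ = 0.692, so cos²(θ − 21°) = 0.692 / 0.8716 = 0.794.
θ − 21° = arccos(√0.794) = 27.0°, giving θ ≈ 21 + 27.0 = 48.0°.

θ ≈ 48°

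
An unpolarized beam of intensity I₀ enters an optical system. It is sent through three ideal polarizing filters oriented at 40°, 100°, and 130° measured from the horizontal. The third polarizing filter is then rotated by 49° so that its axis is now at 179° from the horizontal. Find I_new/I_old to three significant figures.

I_new/I_old ≈ 0.0485

Before rotation:
Unpolarized light through the first polarizer → I₁ = ½ I₀, now polarized at 40°.
I₂ = I₁ cos²(100° − 40°) = 0.5 I₀ · cos²(60°) = 0.125 I₀.
I₃ = I₂ cos²(130° − 100°) = 0.125 I₀ · cos²(30°) = 0.09375 I₀.
After rotation:
Unpolarized light through the first polarizer → I₁ = ½ I₀, now polarized at 40°.
I₂ = I₁ cos²(100° − 40°) = 0.5 I₀ · cos²(60°) = 0.125 I₀.
I₃ = I₂ cos²(179° − 100°) = 0.125 I₀ · cos²(79°) = 0.004551 I₀.
Ratio = 0.004551 / 0.09375 = 0.04854.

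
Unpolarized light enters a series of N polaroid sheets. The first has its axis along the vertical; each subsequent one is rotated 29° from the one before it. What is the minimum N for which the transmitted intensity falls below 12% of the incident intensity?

N = 7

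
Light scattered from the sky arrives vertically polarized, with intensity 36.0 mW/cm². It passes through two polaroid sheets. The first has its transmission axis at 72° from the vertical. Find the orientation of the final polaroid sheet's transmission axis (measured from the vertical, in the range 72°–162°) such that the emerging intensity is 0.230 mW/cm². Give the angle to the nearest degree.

θ ≈ 147°

By Malus's law, I₁ = I₀ cos²(72° − 0°) = I₀ cos²(72°) = 0.09549 I₀.
Target fraction: 0.230 / 36.0 mW/cm² = 0.006389 of I₀.
Need I₂/I₀ = 0.006389, so cos²(θ − 72°) = 0.006389 / 0.09549 = 0.06691.
θ − 72° = arccos(√0.06691) = 75.0°, giving θ ≈ 72 + 75.0 = 147.0°.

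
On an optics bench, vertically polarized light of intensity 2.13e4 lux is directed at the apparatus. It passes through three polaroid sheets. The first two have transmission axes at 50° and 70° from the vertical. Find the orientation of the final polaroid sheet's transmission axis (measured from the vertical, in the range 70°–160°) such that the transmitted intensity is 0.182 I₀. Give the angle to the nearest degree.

θ ≈ 115°

I₁ = I₀ cos²(50° − 0°) = I₀ cos²(50°) = 0.4132 I₀.
I₂ = I₁ cos²(70° − 50°) = 0.4132 I₀ · cos²(20°) = 0.3648 I₀.
Need I₃/I₀ = 0.182, so cos²(θ − 70°) = 0.182 / 0.3648 = 0.4988.
θ − 70° = arccos(√0.4988) = 45.1°, giving θ ≈ 70 + 45.1 = 115.1°.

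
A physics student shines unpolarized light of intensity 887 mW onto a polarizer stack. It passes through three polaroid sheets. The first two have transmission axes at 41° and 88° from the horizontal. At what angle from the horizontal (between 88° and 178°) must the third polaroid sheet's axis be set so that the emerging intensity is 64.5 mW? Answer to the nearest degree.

Unpolarized light through the first polarizer → I₁ = ½ I₀, now polarized at 41°.
I₂ = I₁ cos²(88° − 41°) = 0.5 I₀ · cos²(47°) = 0.2326 I₀.
Target fraction: 64.5 / 887 mW = 0.07272 of I₀.
Need I₃/I₀ = 0.07272, so cos²(θ − 88°) = 0.07272 / 0.2326 = 0.3127.
θ − 88° = arccos(√0.3127) = 56.0°, giving θ ≈ 88 + 56.0 = 144.0°.

θ ≈ 144°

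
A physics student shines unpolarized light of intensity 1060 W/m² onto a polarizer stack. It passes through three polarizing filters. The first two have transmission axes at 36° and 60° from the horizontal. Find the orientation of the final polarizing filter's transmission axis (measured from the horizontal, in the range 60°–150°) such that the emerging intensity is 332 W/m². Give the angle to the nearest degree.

θ ≈ 90°

Unpolarized light through the first polarizer → I₁ = ½ I₀, now polarized at 36°.
I₂ = I₁ cos²(60° − 36°) = 0.5 I₀ · cos²(24°) = 0.4173 I₀.
Target fraction: 332 / 1060 W/m² = 0.3132 of I₀.
Need I₃/I₀ = 0.3132, so cos²(θ − 60°) = 0.3132 / 0.4173 = 0.7506.
θ − 60° = arccos(√0.7506) = 30.0°, giving θ ≈ 60 + 30.0 = 90.0°.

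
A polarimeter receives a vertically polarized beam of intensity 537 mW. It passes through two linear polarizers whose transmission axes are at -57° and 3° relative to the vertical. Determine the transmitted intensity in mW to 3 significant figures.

By Malus's law, I₁ = 537 mW · cos²(57°) = 159.3 mW.
I₂ = I₁ · cos²(60°) = 159.3 · 0.25 = 39.82 mW.

I ≈ 39.8 mW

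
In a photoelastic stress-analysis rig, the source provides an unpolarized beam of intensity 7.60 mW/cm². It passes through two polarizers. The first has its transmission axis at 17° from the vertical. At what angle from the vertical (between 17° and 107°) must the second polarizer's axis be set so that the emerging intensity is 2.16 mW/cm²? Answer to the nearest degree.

Unpolarized light through the first polarizer → I₁ = ½ I₀, now polarized at 17°.
Target fraction: 2.16 / 7.60 mW/cm² = 0.2842 of I₀.
Need I₂/I₀ = 0.2842, so cos²(θ − 17°) = 0.2842 / 0.5 = 0.5684.
θ − 17° = arccos(√0.5684) = 41.1°, giving θ ≈ 17 + 41.1 = 58.1°.

θ ≈ 58°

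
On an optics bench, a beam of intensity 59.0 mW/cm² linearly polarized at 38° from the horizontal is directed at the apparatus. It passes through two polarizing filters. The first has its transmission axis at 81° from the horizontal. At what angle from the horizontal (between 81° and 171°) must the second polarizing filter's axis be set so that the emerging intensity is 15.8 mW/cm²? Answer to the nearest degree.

By Malus's law, I₁ = I₀ cos²(81° − 38°) = I₀ cos²(43°) = 0.5349 I₀.
Target fraction: 15.8 / 59.0 mW/cm² = 0.2678 of I₀.
Need I₂/I₀ = 0.2678, so cos²(θ − 81°) = 0.2678 / 0.5349 = 0.5007.
θ − 81° = arccos(√0.5007) = 45.0°, giving θ ≈ 81 + 45.0 = 126.0°.

θ ≈ 126°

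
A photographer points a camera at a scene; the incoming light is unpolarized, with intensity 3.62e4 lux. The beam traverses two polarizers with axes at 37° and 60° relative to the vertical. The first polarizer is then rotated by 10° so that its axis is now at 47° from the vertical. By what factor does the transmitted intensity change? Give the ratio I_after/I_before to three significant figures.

I_new/I_old ≈ 1.12

Before rotation:
Unpolarized light through the first polarizer → I₁ = ½ I₀, now polarized at 37°.
I₂ = I₁ cos²(60° − 37°) = 0.5 I₀ · cos²(23°) = 0.4237 I₀.
After rotation:
Unpolarized light through the first polarizer → I₁ = ½ I₀, now polarized at 47°.
I₂ = I₁ cos²(60° − 47°) = 0.5 I₀ · cos²(13°) = 0.4747 I₀.
Ratio = 0.4747 / 0.4237 = 1.12.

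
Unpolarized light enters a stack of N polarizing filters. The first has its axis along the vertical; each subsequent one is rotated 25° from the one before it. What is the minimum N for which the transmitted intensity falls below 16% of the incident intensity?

N = 7

First polarizer halves the unpolarized light: factor 1/2.
Each further stage multiplies by cos²(25°) = 0.8214.
After N polarizers: T = 0.5·0.8214^(N−1). Require T < 0.16 ⇒ N−1 > ln(0.16/0.5)/ln(0.8214) = 5.79, so N−1 ≥ 6 and N = 7.
Check: N=7 gives T = 0.1536 < 0.16; N=6 gives T = 0.187.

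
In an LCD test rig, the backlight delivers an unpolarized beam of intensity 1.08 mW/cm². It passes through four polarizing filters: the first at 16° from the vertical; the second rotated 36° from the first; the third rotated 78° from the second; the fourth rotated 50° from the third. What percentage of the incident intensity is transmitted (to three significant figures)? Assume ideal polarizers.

≈ 0.584%

Unpolarized light through the first polarizer → I₁ = 1.08 mW/cm²/2 = 0.54 mW/cm², polarized at 16°.
I₂ = I₁ · cos²(36°) = 0.54 · 0.6545 = 0.3534 mW/cm².
I₃ = I₂ · cos²(78°) = 0.3534 · 0.04323 = 0.01528 mW/cm².
I₄ = I₃ · cos²(50°) = 0.01528 · 0.4132 = 0.006313 mW/cm².
That is 0.5845% of the incident intensity.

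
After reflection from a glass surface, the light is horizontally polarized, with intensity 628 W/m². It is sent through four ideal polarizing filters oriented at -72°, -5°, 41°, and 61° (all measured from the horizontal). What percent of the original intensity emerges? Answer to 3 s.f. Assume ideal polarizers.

≈ 0.621%

I₁ = 628 W/m² · cos²(72°) = 59.97 W/m².
I₂ = I₁ · cos²(67°) = 59.97 · 0.1527 = 9.155 W/m².
I₃ = I₂ · cos²(46°) = 9.155 · 0.4826 = 4.418 W/m².
I₄ = I₃ · cos²(20°) = 4.418 · 0.883 = 3.901 W/m².
That is 0.6212% of the incident intensity.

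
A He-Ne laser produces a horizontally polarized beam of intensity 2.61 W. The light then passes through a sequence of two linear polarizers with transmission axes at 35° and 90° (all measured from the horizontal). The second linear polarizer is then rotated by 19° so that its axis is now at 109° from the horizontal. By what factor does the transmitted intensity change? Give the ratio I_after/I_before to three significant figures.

Before rotation:
By Malus's law, I₁ = I₀ cos²(35° − 0°) = I₀ cos²(35°) = 0.671 I₀.
I₂ = I₁ cos²(90° − 35°) = 0.671 I₀ · cos²(55°) = 0.2208 I₀.
After rotation:
I₁ = I₀ cos²(35° − 0°) = I₀ cos²(35°) = 0.671 I₀.
I₂ = I₁ cos²(109° − 35°) = 0.671 I₀ · cos²(74°) = 0.05098 I₀.
Ratio = 0.05098 / 0.2208 = 0.2309.

I_new/I_old ≈ 0.231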